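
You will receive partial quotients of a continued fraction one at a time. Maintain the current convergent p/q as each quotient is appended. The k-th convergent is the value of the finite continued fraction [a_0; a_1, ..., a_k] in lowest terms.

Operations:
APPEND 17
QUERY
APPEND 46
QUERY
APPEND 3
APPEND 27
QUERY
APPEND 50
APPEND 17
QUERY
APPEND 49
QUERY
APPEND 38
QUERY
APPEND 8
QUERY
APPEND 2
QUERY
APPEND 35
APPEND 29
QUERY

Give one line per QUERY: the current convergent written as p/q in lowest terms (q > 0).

17/1
783/46
64665/3799
55070137/3235312
2701672329/158720377
102718618639/6034609638
824450621441/48435597481
1751619861521/102905804600
1803554847327125/105956929800549

APPEND 17: p_0 = 17·1 + 0 = 17, q_0 = 17·0 + 1 = 1 → 17/1
APPEND 46: p_1 = 46·17 + 1 = 783, q_1 = 46·1 + 0 = 46 → 783/46
APPEND 3: p_2 = 3·783 + 17 = 2366, q_2 = 3·46 + 1 = 139 → 2366/139
APPEND 27: p_3 = 27·2366 + 783 = 64665, q_3 = 27·139 + 46 = 3799 → 64665/3799
APPEND 50: p_4 = 50·64665 + 2366 = 3235616, q_4 = 50·3799 + 139 = 190089 → 3235616/190089
APPEND 17: p_5 = 17·3235616 + 64665 = 55070137, q_5 = 17·190089 + 3799 = 3235312 → 55070137/3235312
APPEND 49: p_6 = 49·55070137 + 3235616 = 2701672329, q_6 = 49·3235312 + 190089 = 158720377 → 2701672329/158720377
APPEND 38: p_7 = 38·2701672329 + 55070137 = 102718618639, q_7 = 38·158720377 + 3235312 = 6034609638 → 102718618639/6034609638
APPEND 8: p_8 = 8·102718618639 + 2701672329 = 824450621441, q_8 = 8·6034609638 + 158720377 = 48435597481 → 824450621441/48435597481
APPEND 2: p_9 = 2·824450621441 + 102718618639 = 1751619861521, q_9 = 2·48435597481 + 6034609638 = 102905804600 → 1751619861521/102905804600
APPEND 35: p_10 = 35·1751619861521 + 824450621441 = 62131145774676, q_10 = 35·102905804600 + 48435597481 = 3650138758481 → 62131145774676/3650138758481
APPEND 29: p_11 = 29·62131145774676 + 1751619861521 = 1803554847327125, q_11 = 29·3650138758481 + 102905804600 = 105956929800549 → 1803554847327125/105956929800549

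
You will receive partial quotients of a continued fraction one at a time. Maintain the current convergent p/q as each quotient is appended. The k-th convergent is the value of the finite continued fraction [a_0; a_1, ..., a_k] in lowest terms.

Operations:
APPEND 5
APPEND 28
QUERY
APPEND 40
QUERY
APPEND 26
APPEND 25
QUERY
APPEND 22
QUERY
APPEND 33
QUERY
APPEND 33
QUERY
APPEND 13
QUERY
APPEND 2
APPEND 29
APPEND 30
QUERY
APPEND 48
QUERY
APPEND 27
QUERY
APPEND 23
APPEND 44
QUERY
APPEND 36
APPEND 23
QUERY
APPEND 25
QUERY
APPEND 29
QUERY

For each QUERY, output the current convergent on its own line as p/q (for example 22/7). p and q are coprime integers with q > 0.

APPEND 5: p_0 = 5·1 + 0 = 5, q_0 = 5·0 + 1 = 1 → 5/1
APPEND 28: p_1 = 28·5 + 1 = 141, q_1 = 28·1 + 0 = 28 → 141/28
APPEND 40: p_2 = 40·141 + 5 = 5645, q_2 = 40·28 + 1 = 1121 → 5645/1121
APPEND 26: p_3 = 26·5645 + 141 = 146911, q_3 = 26·1121 + 28 = 29174 → 146911/29174
APPEND 25: p_4 = 25·146911 + 5645 = 3678420, q_4 = 25·29174 + 1121 = 730471 → 3678420/730471
APPEND 22: p_5 = 22·3678420 + 146911 = 81072151, q_5 = 22·730471 + 29174 = 16099536 → 81072151/16099536
APPEND 33: p_6 = 33·81072151 + 3678420 = 2679059403, q_6 = 33·16099536 + 730471 = 532015159 → 2679059403/532015159
APPEND 33: p_7 = 33·2679059403 + 81072151 = 88490032450, q_7 = 33·532015159 + 16099536 = 17572599783 → 88490032450/17572599783
APPEND 13: p_8 = 13·88490032450 + 2679059403 = 1153049481253, q_8 = 13·17572599783 + 532015159 = 228975812338 → 1153049481253/228975812338
APPEND 2: p_9 = 2·1153049481253 + 88490032450 = 2394588994956, q_9 = 2·228975812338 + 17572599783 = 475524224459 → 2394588994956/475524224459
APPEND 29: p_10 = 29·2394588994956 + 1153049481253 = 70596130334977, q_10 = 29·475524224459 + 228975812338 = 14019178321649 → 70596130334977/14019178321649
APPEND 30: p_11 = 30·70596130334977 + 2394588994956 = 2120278499044266, q_11 = 30·14019178321649 + 475524224459 = 421050873873929 → 2120278499044266/421050873873929
APPEND 48: p_12 = 48·2120278499044266 + 70596130334977 = 101843964084459745, q_12 = 48·421050873873929 + 14019178321649 = 20224461124270241 → 101843964084459745/20224461124270241
APPEND 27: p_13 = 27·101843964084459745 + 2120278499044266 = 2751907308779457381, q_13 = 27·20224461124270241 + 421050873873929 = 546481501229170436 → 2751907308779457381/546481501229170436
APPEND 23: p_14 = 23·2751907308779457381 + 101843964084459745 = 63395712066011979508, q_14 = 23·546481501229170436 + 20224461124270241 = 12589298989395190269 → 63395712066011979508/12589298989395190269
APPEND 44: p_15 = 44·63395712066011979508 + 2751907308779457381 = 2792163238213306555733, q_15 = 44·12589298989395190269 + 546481501229170436 = 554475637034617542272 → 2792163238213306555733/554475637034617542272
APPEND 36: p_16 = 36·2792163238213306555733 + 63395712066011979508 = 100581272287745047985896, q_16 = 36·554475637034617542272 + 12589298989395190269 = 19973712232235626712061 → 100581272287745047985896/19973712232235626712061
APPEND 23: p_17 = 23·100581272287745047985896 + 2792163238213306555733 = 2316161425856349410231341, q_17 = 23·19973712232235626712061 + 554475637034617542272 = 459949856978454031919675 → 2316161425856349410231341/459949856978454031919675
APPEND 25: p_18 = 25·2316161425856349410231341 + 100581272287745047985896 = 58004616918696480303769421, q_18 = 25·459949856978454031919675 + 19973712232235626712061 = 11518720136693586424703936 → 58004616918696480303769421/11518720136693586424703936
APPEND 29: p_19 = 29·58004616918696480303769421 + 2316161425856349410231341 = 1684450052068054278219544550, q_19 = 29·11518720136693586424703936 + 459949856978454031919675 = 334502833821092460348333819 → 1684450052068054278219544550/334502833821092460348333819

141/28
5645/1121
3678420/730471
81072151/16099536
2679059403/532015159
88490032450/17572599783
1153049481253/228975812338
2120278499044266/421050873873929
101843964084459745/20224461124270241
2751907308779457381/546481501229170436
2792163238213306555733/554475637034617542272
2316161425856349410231341/459949856978454031919675
58004616918696480303769421/11518720136693586424703936
1684450052068054278219544550/334502833821092460348333819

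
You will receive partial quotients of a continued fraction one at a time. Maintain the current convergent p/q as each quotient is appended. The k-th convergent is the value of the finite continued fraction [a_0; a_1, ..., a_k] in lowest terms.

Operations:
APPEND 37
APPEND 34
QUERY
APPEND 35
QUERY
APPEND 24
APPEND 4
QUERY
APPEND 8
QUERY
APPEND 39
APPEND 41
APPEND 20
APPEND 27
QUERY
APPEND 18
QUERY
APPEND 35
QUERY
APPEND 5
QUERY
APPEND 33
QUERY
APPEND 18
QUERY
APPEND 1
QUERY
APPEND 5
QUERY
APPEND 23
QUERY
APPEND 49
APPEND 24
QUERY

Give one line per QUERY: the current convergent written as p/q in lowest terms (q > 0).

1259/34
44102/1191
4282930/115663
35323147/953922
30708026626431/829288006970
553879713868021/14957841791741
19416498012007166/524353750717905
97636369773903851/2636726595381266
3241416700550834249/87536331398299683
58443136979688920333/1578290691764775560
61684553680239754582/1665827023163075243
366865905380887693243/9907425807580151775
8499600377440656699171/229536620597506566068
10012834425976794239562099/270402380662647151904636

APPEND 37: p_0 = 37·1 + 0 = 37, q_0 = 37·0 + 1 = 1 → 37/1
APPEND 34: p_1 = 34·37 + 1 = 1259, q_1 = 34·1 + 0 = 34 → 1259/34
APPEND 35: p_2 = 35·1259 + 37 = 44102, q_2 = 35·34 + 1 = 1191 → 44102/1191
APPEND 24: p_3 = 24·44102 + 1259 = 1059707, q_3 = 24·1191 + 34 = 28618 → 1059707/28618
APPEND 4: p_4 = 4·1059707 + 44102 = 4282930, q_4 = 4·28618 + 1191 = 115663 → 4282930/115663
APPEND 8: p_5 = 8·4282930 + 1059707 = 35323147, q_5 = 8·115663 + 28618 = 953922 → 35323147/953922
APPEND 39: p_6 = 39·35323147 + 4282930 = 1381885663, q_6 = 39·953922 + 115663 = 37318621 → 1381885663/37318621
APPEND 41: p_7 = 41·1381885663 + 35323147 = 56692635330, q_7 = 41·37318621 + 953922 = 1531017383 → 56692635330/1531017383
APPEND 20: p_8 = 20·56692635330 + 1381885663 = 1135234592263, q_8 = 20·1531017383 + 37318621 = 30657666281 → 1135234592263/30657666281
APPEND 27: p_9 = 27·1135234592263 + 56692635330 = 30708026626431, q_9 = 27·30657666281 + 1531017383 = 829288006970 → 30708026626431/829288006970
APPEND 18: p_10 = 18·30708026626431 + 1135234592263 = 553879713868021, q_10 = 18·829288006970 + 30657666281 = 14957841791741 → 553879713868021/14957841791741
APPEND 35: p_11 = 35·553879713868021 + 30708026626431 = 19416498012007166, q_11 = 35·14957841791741 + 829288006970 = 524353750717905 → 19416498012007166/524353750717905
APPEND 5: p_12 = 5·19416498012007166 + 553879713868021 = 97636369773903851, q_12 = 5·524353750717905 + 14957841791741 = 2636726595381266 → 97636369773903851/2636726595381266
APPEND 33: p_13 = 33·97636369773903851 + 19416498012007166 = 3241416700550834249, q_13 = 33·2636726595381266 + 524353750717905 = 87536331398299683 → 3241416700550834249/87536331398299683
APPEND 18: p_14 = 18·3241416700550834249 + 97636369773903851 = 58443136979688920333, q_14 = 18·87536331398299683 + 2636726595381266 = 1578290691764775560 → 58443136979688920333/1578290691764775560
APPEND 1: p_15 = 1·58443136979688920333 + 3241416700550834249 = 61684553680239754582, q_15 = 1·1578290691764775560 + 87536331398299683 = 1665827023163075243 → 61684553680239754582/1665827023163075243
APPEND 5: p_16 = 5·61684553680239754582 + 58443136979688920333 = 366865905380887693243, q_16 = 5·1665827023163075243 + 1578290691764775560 = 9907425807580151775 → 366865905380887693243/9907425807580151775
APPEND 23: p_17 = 23·366865905380887693243 + 61684553680239754582 = 8499600377440656699171, q_17 = 23·9907425807580151775 + 1665827023163075243 = 229536620597506566068 → 8499600377440656699171/229536620597506566068
APPEND 49: p_18 = 49·8499600377440656699171 + 366865905380887693243 = 416847284399973065952622, q_18 = 49·229536620597506566068 + 9907425807580151775 = 11257201835085401889107 → 416847284399973065952622/11257201835085401889107
APPEND 24: p_19 = 24·416847284399973065952622 + 8499600377440656699171 = 10012834425976794239562099, q_19 = 24·11257201835085401889107 + 229536620597506566068 = 270402380662647151904636 → 10012834425976794239562099/270402380662647151904636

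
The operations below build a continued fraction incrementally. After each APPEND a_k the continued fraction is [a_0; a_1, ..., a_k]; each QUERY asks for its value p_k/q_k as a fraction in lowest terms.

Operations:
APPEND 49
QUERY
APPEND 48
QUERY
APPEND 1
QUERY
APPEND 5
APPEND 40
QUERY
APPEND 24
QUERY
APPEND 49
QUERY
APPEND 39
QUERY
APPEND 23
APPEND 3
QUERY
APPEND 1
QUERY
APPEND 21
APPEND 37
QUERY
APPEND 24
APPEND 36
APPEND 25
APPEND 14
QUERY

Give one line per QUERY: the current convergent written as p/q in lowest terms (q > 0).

49/1
2353/48
2402/49
576922/11769
13860491/282749
679740981/13866470
26523758750/541075079
1858702335443/37916854940
2469428527674/50375448227
1989987380941763/40595022353386
605538170697549757663/12352759525370521636

APPEND 49: p_0 = 49·1 + 0 = 49, q_0 = 49·0 + 1 = 1 → 49/1
APPEND 48: p_1 = 48·49 + 1 = 2353, q_1 = 48·1 + 0 = 48 → 2353/48
APPEND 1: p_2 = 1·2353 + 49 = 2402, q_2 = 1·48 + 1 = 49 → 2402/49
APPEND 5: p_3 = 5·2402 + 2353 = 14363, q_3 = 5·49 + 48 = 293 → 14363/293
APPEND 40: p_4 = 40·14363 + 2402 = 576922, q_4 = 40·293 + 49 = 11769 → 576922/11769
APPEND 24: p_5 = 24·576922 + 14363 = 13860491, q_5 = 24·11769 + 293 = 282749 → 13860491/282749
APPEND 49: p_6 = 49·13860491 + 576922 = 679740981, q_6 = 49·282749 + 11769 = 13866470 → 679740981/13866470
APPEND 39: p_7 = 39·679740981 + 13860491 = 26523758750, q_7 = 39·13866470 + 282749 = 541075079 → 26523758750/541075079
APPEND 23: p_8 = 23·26523758750 + 679740981 = 610726192231, q_8 = 23·541075079 + 13866470 = 12458593287 → 610726192231/12458593287
APPEND 3: p_9 = 3·610726192231 + 26523758750 = 1858702335443, q_9 = 3·12458593287 + 541075079 = 37916854940 → 1858702335443/37916854940
APPEND 1: p_10 = 1·1858702335443 + 610726192231 = 2469428527674, q_10 = 1·37916854940 + 12458593287 = 50375448227 → 2469428527674/50375448227
APPEND 21: p_11 = 21·2469428527674 + 1858702335443 = 53716701416597, q_11 = 21·50375448227 + 37916854940 = 1095801267707 → 53716701416597/1095801267707
APPEND 37: p_12 = 37·53716701416597 + 2469428527674 = 1989987380941763, q_12 = 37·1095801267707 + 50375448227 = 40595022353386 → 1989987380941763/40595022353386
APPEND 24: p_13 = 24·1989987380941763 + 53716701416597 = 47813413844018909, q_13 = 24·40595022353386 + 1095801267707 = 975376337748971 → 47813413844018909/975376337748971
APPEND 36: p_14 = 36·47813413844018909 + 1989987380941763 = 1723272885765622487, q_14 = 36·975376337748971 + 40595022353386 = 35154143181316342 → 1723272885765622487/35154143181316342
APPEND 25: p_15 = 25·1723272885765622487 + 47813413844018909 = 43129635557984581084, q_15 = 25·35154143181316342 + 975376337748971 = 879828955870657521 → 43129635557984581084/879828955870657521
APPEND 14: p_16 = 14·43129635557984581084 + 1723272885765622487 = 605538170697549757663, q_16 = 14·879828955870657521 + 35154143181316342 = 12352759525370521636 → 605538170697549757663/12352759525370521636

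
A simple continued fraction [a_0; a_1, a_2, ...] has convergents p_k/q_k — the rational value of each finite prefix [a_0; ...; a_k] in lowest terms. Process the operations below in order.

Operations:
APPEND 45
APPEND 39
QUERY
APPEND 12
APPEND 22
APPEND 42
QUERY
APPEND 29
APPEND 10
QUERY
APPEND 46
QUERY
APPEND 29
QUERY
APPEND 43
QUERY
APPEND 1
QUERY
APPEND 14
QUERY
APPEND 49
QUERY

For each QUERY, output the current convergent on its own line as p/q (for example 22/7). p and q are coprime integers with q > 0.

APPEND 45: p_0 = 45·1 + 0 = 45, q_0 = 45·0 + 1 = 1 → 45/1
APPEND 39: p_1 = 39·45 + 1 = 1756, q_1 = 39·1 + 0 = 39 → 1756/39
APPEND 12: p_2 = 12·1756 + 45 = 21117, q_2 = 12·39 + 1 = 469 → 21117/469
APPEND 22: p_3 = 22·21117 + 1756 = 466330, q_3 = 22·469 + 39 = 10357 → 466330/10357
APPEND 42: p_4 = 42·466330 + 21117 = 19606977, q_4 = 42·10357 + 469 = 435463 → 19606977/435463
APPEND 29: p_5 = 29·19606977 + 466330 = 569068663, q_5 = 29·435463 + 10357 = 12638784 → 569068663/12638784
APPEND 10: p_6 = 10·569068663 + 19606977 = 5710293607, q_6 = 10·12638784 + 435463 = 126823303 → 5710293607/126823303
APPEND 46: p_7 = 46·5710293607 + 569068663 = 263242574585, q_7 = 46·126823303 + 12638784 = 5846510722 → 263242574585/5846510722
APPEND 29: p_8 = 29·263242574585 + 5710293607 = 7639744956572, q_8 = 29·5846510722 + 126823303 = 169675634241 → 7639744956572/169675634241
APPEND 43: p_9 = 43·7639744956572 + 263242574585 = 328772275707181, q_9 = 43·169675634241 + 5846510722 = 7301898783085 → 328772275707181/7301898783085
APPEND 1: p_10 = 1·328772275707181 + 7639744956572 = 336412020663753, q_10 = 1·7301898783085 + 169675634241 = 7471574417326 → 336412020663753/7471574417326
APPEND 14: p_11 = 14·336412020663753 + 328772275707181 = 5038540564999723, q_11 = 14·7471574417326 + 7301898783085 = 111903940625649 → 5038540564999723/111903940625649
APPEND 49: p_12 = 49·5038540564999723 + 336412020663753 = 247224899705650180, q_12 = 49·111903940625649 + 7471574417326 = 5490764665074127 → 247224899705650180/5490764665074127

1756/39
19606977/435463
5710293607/126823303
263242574585/5846510722
7639744956572/169675634241
328772275707181/7301898783085
336412020663753/7471574417326
5038540564999723/111903940625649
247224899705650180/5490764665074127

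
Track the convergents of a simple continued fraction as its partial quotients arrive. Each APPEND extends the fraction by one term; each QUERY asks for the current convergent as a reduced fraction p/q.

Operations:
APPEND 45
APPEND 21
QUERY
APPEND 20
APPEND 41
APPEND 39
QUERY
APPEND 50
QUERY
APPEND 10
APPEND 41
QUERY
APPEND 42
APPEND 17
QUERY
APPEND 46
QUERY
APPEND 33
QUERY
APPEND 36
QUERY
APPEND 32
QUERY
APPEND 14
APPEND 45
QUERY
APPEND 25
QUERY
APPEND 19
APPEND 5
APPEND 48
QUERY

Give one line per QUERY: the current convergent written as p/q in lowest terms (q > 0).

946/21
30380894/674419
1519823211/33738232
625892956375/13894064531
447772350229193/9940003104228
20623830843323632/457824031561529
681034190179909049/15118133044634685
24537854677320049396/544710613638410189
785892383864421489721/17445857769473760733
497002297678929362236771/11032848230151671481028
12436084473202013276824765/276065992473178058086151
57661540411246337408167249466/1280016263596861427591548425

APPEND 45: p_0 = 45·1 + 0 = 45, q_0 = 45·0 + 1 = 1 → 45/1
APPEND 21: p_1 = 21·45 + 1 = 946, q_1 = 21·1 + 0 = 21 → 946/21
APPEND 20: p_2 = 20·946 + 45 = 18965, q_2 = 20·21 + 1 = 421 → 18965/421
APPEND 41: p_3 = 41·18965 + 946 = 778511, q_3 = 41·421 + 21 = 17282 → 778511/17282
APPEND 39: p_4 = 39·778511 + 18965 = 30380894, q_4 = 39·17282 + 421 = 674419 → 30380894/674419
APPEND 50: p_5 = 50·30380894 + 778511 = 1519823211, q_5 = 50·674419 + 17282 = 33738232 → 1519823211/33738232
APPEND 10: p_6 = 10·1519823211 + 30380894 = 15228613004, q_6 = 10·33738232 + 674419 = 338056739 → 15228613004/338056739
APPEND 41: p_7 = 41·15228613004 + 1519823211 = 625892956375, q_7 = 41·338056739 + 33738232 = 13894064531 → 625892956375/13894064531
APPEND 42: p_8 = 42·625892956375 + 15228613004 = 26302732780754, q_8 = 42·13894064531 + 338056739 = 583888767041 → 26302732780754/583888767041
APPEND 17: p_9 = 17·26302732780754 + 625892956375 = 447772350229193, q_9 = 17·583888767041 + 13894064531 = 9940003104228 → 447772350229193/9940003104228
APPEND 46: p_10 = 46·447772350229193 + 26302732780754 = 20623830843323632, q_10 = 46·9940003104228 + 583888767041 = 457824031561529 → 20623830843323632/457824031561529
APPEND 33: p_11 = 33·20623830843323632 + 447772350229193 = 681034190179909049, q_11 = 33·457824031561529 + 9940003104228 = 15118133044634685 → 681034190179909049/15118133044634685
APPEND 36: p_12 = 36·681034190179909049 + 20623830843323632 = 24537854677320049396, q_12 = 36·15118133044634685 + 457824031561529 = 544710613638410189 → 24537854677320049396/544710613638410189
APPEND 32: p_13 = 32·24537854677320049396 + 681034190179909049 = 785892383864421489721, q_13 = 32·544710613638410189 + 15118133044634685 = 17445857769473760733 → 785892383864421489721/17445857769473760733
APPEND 14: p_14 = 14·785892383864421489721 + 24537854677320049396 = 11027031228779220905490, q_14 = 14·17445857769473760733 + 544710613638410189 = 244786719386271060451 → 11027031228779220905490/244786719386271060451
APPEND 45: p_15 = 45·11027031228779220905490 + 785892383864421489721 = 497002297678929362236771, q_15 = 45·244786719386271060451 + 17445857769473760733 = 11032848230151671481028 → 497002297678929362236771/11032848230151671481028
APPEND 25: p_16 = 25·497002297678929362236771 + 11027031228779220905490 = 12436084473202013276824765, q_16 = 25·11032848230151671481028 + 244786719386271060451 = 276065992473178058086151 → 12436084473202013276824765/276065992473178058086151
APPEND 19: p_17 = 19·12436084473202013276824765 + 497002297678929362236771 = 236782607288517181621907306, q_17 = 19·276065992473178058086151 + 11032848230151671481028 = 5256286705220534775117897 → 236782607288517181621907306/5256286705220534775117897
APPEND 5: p_18 = 5·236782607288517181621907306 + 12436084473202013276824765 = 1196349120915787921386361295, q_18 = 5·5256286705220534775117897 + 276065992473178058086151 = 26557499518575851933675636 → 1196349120915787921386361295/26557499518575851933675636
APPEND 48: p_19 = 48·1196349120915787921386361295 + 236782607288517181621907306 = 57661540411246337408167249466, q_19 = 48·26557499518575851933675636 + 5256286705220534775117897 = 1280016263596861427591548425 → 57661540411246337408167249466/1280016263596861427591548425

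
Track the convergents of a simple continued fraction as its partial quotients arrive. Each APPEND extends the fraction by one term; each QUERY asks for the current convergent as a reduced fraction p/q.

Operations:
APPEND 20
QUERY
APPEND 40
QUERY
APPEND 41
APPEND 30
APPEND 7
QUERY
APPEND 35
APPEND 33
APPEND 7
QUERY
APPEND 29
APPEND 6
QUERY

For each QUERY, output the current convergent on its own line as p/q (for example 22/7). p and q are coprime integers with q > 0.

20/1
801/40
6939278/346531
56624410698/2827688077
9957598057296/497258707951

APPEND 20: p_0 = 20·1 + 0 = 20, q_0 = 20·0 + 1 = 1 → 20/1
APPEND 40: p_1 = 40·20 + 1 = 801, q_1 = 40·1 + 0 = 40 → 801/40
APPEND 41: p_2 = 41·801 + 20 = 32861, q_2 = 41·40 + 1 = 1641 → 32861/1641
APPEND 30: p_3 = 30·32861 + 801 = 986631, q_3 = 30·1641 + 40 = 49270 → 986631/49270
APPEND 7: p_4 = 7·986631 + 32861 = 6939278, q_4 = 7·49270 + 1641 = 346531 → 6939278/346531
APPEND 35: p_5 = 35·6939278 + 986631 = 243861361, q_5 = 35·346531 + 49270 = 12177855 → 243861361/12177855
APPEND 33: p_6 = 33·243861361 + 6939278 = 8054364191, q_6 = 33·12177855 + 346531 = 402215746 → 8054364191/402215746
APPEND 7: p_7 = 7·8054364191 + 243861361 = 56624410698, q_7 = 7·402215746 + 12177855 = 2827688077 → 56624410698/2827688077
APPEND 29: p_8 = 29·56624410698 + 8054364191 = 1650162274433, q_8 = 29·2827688077 + 402215746 = 82405169979 → 1650162274433/82405169979
APPEND 6: p_9 = 6·1650162274433 + 56624410698 = 9957598057296, q_9 = 6·82405169979 + 2827688077 = 497258707951 → 9957598057296/497258707951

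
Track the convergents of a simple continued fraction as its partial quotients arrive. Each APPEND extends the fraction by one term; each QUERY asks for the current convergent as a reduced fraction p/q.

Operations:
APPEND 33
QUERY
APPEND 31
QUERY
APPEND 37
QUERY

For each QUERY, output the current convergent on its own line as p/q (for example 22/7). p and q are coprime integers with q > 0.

33/1
1024/31
37921/1148

APPEND 33: p_0 = 33·1 + 0 = 33, q_0 = 33·0 + 1 = 1 → 33/1
APPEND 31: p_1 = 31·33 + 1 = 1024, q_1 = 31·1 + 0 = 31 → 1024/31
APPEND 37: p_2 = 37·1024 + 33 = 37921, q_2 = 37·31 + 1 = 1148 → 37921/1148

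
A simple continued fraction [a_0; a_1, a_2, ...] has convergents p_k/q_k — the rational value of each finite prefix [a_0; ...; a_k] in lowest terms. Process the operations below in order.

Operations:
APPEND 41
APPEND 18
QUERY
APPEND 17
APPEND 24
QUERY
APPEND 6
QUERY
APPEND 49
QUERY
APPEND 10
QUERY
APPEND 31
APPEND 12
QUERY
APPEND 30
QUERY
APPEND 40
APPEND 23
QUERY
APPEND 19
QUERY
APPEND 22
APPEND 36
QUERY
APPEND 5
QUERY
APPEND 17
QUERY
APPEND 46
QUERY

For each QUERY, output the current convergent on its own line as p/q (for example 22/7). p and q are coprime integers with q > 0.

APPEND 41: p_0 = 41·1 + 0 = 41, q_0 = 41·0 + 1 = 1 → 41/1
APPEND 18: p_1 = 18·41 + 1 = 739, q_1 = 18·1 + 0 = 18 → 739/18
APPEND 17: p_2 = 17·739 + 41 = 12604, q_2 = 17·18 + 1 = 307 → 12604/307
APPEND 24: p_3 = 24·12604 + 739 = 303235, q_3 = 24·307 + 18 = 7386 → 303235/7386
APPEND 6: p_4 = 6·303235 + 12604 = 1832014, q_4 = 6·7386 + 307 = 44623 → 1832014/44623
APPEND 49: p_5 = 49·1832014 + 303235 = 90071921, q_5 = 49·44623 + 7386 = 2193913 → 90071921/2193913
APPEND 10: p_6 = 10·90071921 + 1832014 = 902551224, q_6 = 10·2193913 + 44623 = 21983753 → 902551224/21983753
APPEND 31: p_7 = 31·902551224 + 90071921 = 28069159865, q_7 = 31·21983753 + 2193913 = 683690256 → 28069159865/683690256
APPEND 12: p_8 = 12·28069159865 + 902551224 = 337732469604, q_8 = 12·683690256 + 21983753 = 8226266825 → 337732469604/8226266825
APPEND 30: p_9 = 30·337732469604 + 28069159865 = 10160043247985, q_9 = 30·8226266825 + 683690256 = 247471695006 → 10160043247985/247471695006
APPEND 40: p_10 = 40·10160043247985 + 337732469604 = 406739462389004, q_10 = 40·247471695006 + 8226266825 = 9907094067065 → 406739462389004/9907094067065
APPEND 23: p_11 = 23·406739462389004 + 10160043247985 = 9365167678195077, q_11 = 23·9907094067065 + 247471695006 = 228110635237501 → 9365167678195077/228110635237501
APPEND 19: p_12 = 19·9365167678195077 + 406739462389004 = 178344925348095467, q_12 = 19·228110635237501 + 9907094067065 = 4344009163579584 → 178344925348095467/4344009163579584
APPEND 22: p_13 = 22·178344925348095467 + 9365167678195077 = 3932953525336295351, q_13 = 22·4344009163579584 + 228110635237501 = 95796312233988349 → 3932953525336295351/95796312233988349
APPEND 36: p_14 = 36·3932953525336295351 + 178344925348095467 = 141764671837454728103, q_14 = 36·95796312233988349 + 4344009163579584 = 3453011249587160148 → 141764671837454728103/3453011249587160148
APPEND 5: p_15 = 5·141764671837454728103 + 3932953525336295351 = 712756312712609935866, q_15 = 5·3453011249587160148 + 95796312233988349 = 17360852560169789089 → 712756312712609935866/17360852560169789089
APPEND 17: p_16 = 17·712756312712609935866 + 141764671837454728103 = 12258621987951823637825, q_16 = 17·17360852560169789089 + 3453011249587160148 = 298587504772473574661 → 12258621987951823637825/298587504772473574661
APPEND 46: p_17 = 46·12258621987951823637825 + 712756312712609935866 = 564609367758496497275816, q_17 = 46·298587504772473574661 + 17360852560169789089 = 13752386072093954223495 → 564609367758496497275816/13752386072093954223495

739/18
303235/7386
1832014/44623
90071921/2193913
902551224/21983753
337732469604/8226266825
10160043247985/247471695006
9365167678195077/228110635237501
178344925348095467/4344009163579584
141764671837454728103/3453011249587160148
712756312712609935866/17360852560169789089
12258621987951823637825/298587504772473574661
564609367758496497275816/13752386072093954223495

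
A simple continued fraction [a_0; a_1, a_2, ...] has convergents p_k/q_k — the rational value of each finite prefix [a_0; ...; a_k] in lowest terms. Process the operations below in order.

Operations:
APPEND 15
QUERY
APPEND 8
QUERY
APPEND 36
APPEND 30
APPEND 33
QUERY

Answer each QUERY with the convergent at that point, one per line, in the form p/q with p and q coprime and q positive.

15/1
121/8
4335654/286663

APPEND 15: p_0 = 15·1 + 0 = 15, q_0 = 15·0 + 1 = 1 → 15/1
APPEND 8: p_1 = 8·15 + 1 = 121, q_1 = 8·1 + 0 = 8 → 121/8
APPEND 36: p_2 = 36·121 + 15 = 4371, q_2 = 36·8 + 1 = 289 → 4371/289
APPEND 30: p_3 = 30·4371 + 121 = 131251, q_3 = 30·289 + 8 = 8678 → 131251/8678
APPEND 33: p_4 = 33·131251 + 4371 = 4335654, q_4 = 33·8678 + 289 = 286663 → 4335654/286663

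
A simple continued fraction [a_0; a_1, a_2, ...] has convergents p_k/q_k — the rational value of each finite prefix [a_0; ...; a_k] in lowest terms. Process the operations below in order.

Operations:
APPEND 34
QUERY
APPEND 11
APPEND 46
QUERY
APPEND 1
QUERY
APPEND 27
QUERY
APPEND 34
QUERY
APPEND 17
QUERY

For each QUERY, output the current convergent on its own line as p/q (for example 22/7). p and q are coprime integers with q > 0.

34/1
17284/507
17659/518
494077/14493
16816277/493280
286370786/8400253

APPEND 34: p_0 = 34·1 + 0 = 34, q_0 = 34·0 + 1 = 1 → 34/1
APPEND 11: p_1 = 11·34 + 1 = 375, q_1 = 11·1 + 0 = 11 → 375/11
APPEND 46: p_2 = 46·375 + 34 = 17284, q_2 = 46·11 + 1 = 507 → 17284/507
APPEND 1: p_3 = 1·17284 + 375 = 17659, q_3 = 1·507 + 11 = 518 → 17659/518
APPEND 27: p_4 = 27·17659 + 17284 = 494077, q_4 = 27·518 + 507 = 14493 → 494077/14493
APPEND 34: p_5 = 34·494077 + 17659 = 16816277, q_5 = 34·14493 + 518 = 493280 → 16816277/493280
APPEND 17: p_6 = 17·16816277 + 494077 = 286370786, q_6 = 17·493280 + 14493 = 8400253 → 286370786/8400253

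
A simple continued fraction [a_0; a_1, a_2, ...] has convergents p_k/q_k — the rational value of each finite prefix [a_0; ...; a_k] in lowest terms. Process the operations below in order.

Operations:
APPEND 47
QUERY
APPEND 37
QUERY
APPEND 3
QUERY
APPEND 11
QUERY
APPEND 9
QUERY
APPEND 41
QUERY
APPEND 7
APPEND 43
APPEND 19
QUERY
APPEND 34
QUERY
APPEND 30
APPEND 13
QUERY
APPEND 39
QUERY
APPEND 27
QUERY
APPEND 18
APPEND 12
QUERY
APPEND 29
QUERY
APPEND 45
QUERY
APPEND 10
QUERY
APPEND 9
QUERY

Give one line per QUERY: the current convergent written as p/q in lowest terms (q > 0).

47/1
1740/37
5267/112
59677/1269
542360/11533
22296437/474122
128536681045/2733264884
4377004000984/93074686819
1713079541238329/36427734989721
66941540765005396/1423476638468573
1809134680196384021/38470296973641192
393385524091795397309/8365136162941761540
11440811564446366439735/243282837547475094689
515229905924178285185384/10956092825799321022545
5163739870806229218293575/109804211095540685320139
46988888743180241249827559/999193992685665488903796

APPEND 47: p_0 = 47·1 + 0 = 47, q_0 = 47·0 + 1 = 1 → 47/1
APPEND 37: p_1 = 37·47 + 1 = 1740, q_1 = 37·1 + 0 = 37 → 1740/37
APPEND 3: p_2 = 3·1740 + 47 = 5267, q_2 = 3·37 + 1 = 112 → 5267/112
APPEND 11: p_3 = 11·5267 + 1740 = 59677, q_3 = 11·112 + 37 = 1269 → 59677/1269
APPEND 9: p_4 = 9·59677 + 5267 = 542360, q_4 = 9·1269 + 112 = 11533 → 542360/11533
APPEND 41: p_5 = 41·542360 + 59677 = 22296437, q_5 = 41·11533 + 1269 = 474122 → 22296437/474122
APPEND 7: p_6 = 7·22296437 + 542360 = 156617419, q_6 = 7·474122 + 11533 = 3330387 → 156617419/3330387
APPEND 43: p_7 = 43·156617419 + 22296437 = 6756845454, q_7 = 43·3330387 + 474122 = 143680763 → 6756845454/143680763
APPEND 19: p_8 = 19·6756845454 + 156617419 = 128536681045, q_8 = 19·143680763 + 3330387 = 2733264884 → 128536681045/2733264884
APPEND 34: p_9 = 34·128536681045 + 6756845454 = 4377004000984, q_9 = 34·2733264884 + 143680763 = 93074686819 → 4377004000984/93074686819
APPEND 30: p_10 = 30·4377004000984 + 128536681045 = 131438656710565, q_10 = 30·93074686819 + 2733264884 = 2794973869454 → 131438656710565/2794973869454
APPEND 13: p_11 = 13·131438656710565 + 4377004000984 = 1713079541238329, q_11 = 13·2794973869454 + 93074686819 = 36427734989721 → 1713079541238329/36427734989721
APPEND 39: p_12 = 39·1713079541238329 + 131438656710565 = 66941540765005396, q_12 = 39·36427734989721 + 2794973869454 = 1423476638468573 → 66941540765005396/1423476638468573
APPEND 27: p_13 = 27·66941540765005396 + 1713079541238329 = 1809134680196384021, q_13 = 27·1423476638468573 + 36427734989721 = 38470296973641192 → 1809134680196384021/38470296973641192
APPEND 18: p_14 = 18·1809134680196384021 + 66941540765005396 = 32631365784299917774, q_14 = 18·38470296973641192 + 1423476638468573 = 693888822164010029 → 32631365784299917774/693888822164010029
APPEND 12: p_15 = 12·32631365784299917774 + 1809134680196384021 = 393385524091795397309, q_15 = 12·693888822164010029 + 38470296973641192 = 8365136162941761540 → 393385524091795397309/8365136162941761540
APPEND 29: p_16 = 29·393385524091795397309 + 32631365784299917774 = 11440811564446366439735, q_16 = 29·8365136162941761540 + 693888822164010029 = 243282837547475094689 → 11440811564446366439735/243282837547475094689
APPEND 45: p_17 = 45·11440811564446366439735 + 393385524091795397309 = 515229905924178285185384, q_17 = 45·243282837547475094689 + 8365136162941761540 = 10956092825799321022545 → 515229905924178285185384/10956092825799321022545
APPEND 10: p_18 = 10·515229905924178285185384 + 11440811564446366439735 = 5163739870806229218293575, q_18 = 10·10956092825799321022545 + 243282837547475094689 = 109804211095540685320139 → 5163739870806229218293575/109804211095540685320139
APPEND 9: p_19 = 9·5163739870806229218293575 + 515229905924178285185384 = 46988888743180241249827559, q_19 = 9·109804211095540685320139 + 10956092825799321022545 = 999193992685665488903796 → 46988888743180241249827559/999193992685665488903796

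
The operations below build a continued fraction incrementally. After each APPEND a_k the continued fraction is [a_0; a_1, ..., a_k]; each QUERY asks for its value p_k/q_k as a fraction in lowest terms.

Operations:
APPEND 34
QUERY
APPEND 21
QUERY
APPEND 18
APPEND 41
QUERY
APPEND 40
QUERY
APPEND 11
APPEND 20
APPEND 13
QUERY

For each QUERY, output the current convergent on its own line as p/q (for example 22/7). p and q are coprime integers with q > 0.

APPEND 34: p_0 = 34·1 + 0 = 34, q_0 = 34·0 + 1 = 1 → 34/1
APPEND 21: p_1 = 21·34 + 1 = 715, q_1 = 21·1 + 0 = 21 → 715/21
APPEND 18: p_2 = 18·715 + 34 = 12904, q_2 = 18·21 + 1 = 379 → 12904/379
APPEND 41: p_3 = 41·12904 + 715 = 529779, q_3 = 41·379 + 21 = 15560 → 529779/15560
APPEND 40: p_4 = 40·529779 + 12904 = 21204064, q_4 = 40·15560 + 379 = 622779 → 21204064/622779
APPEND 11: p_5 = 11·21204064 + 529779 = 233774483, q_5 = 11·622779 + 15560 = 6866129 → 233774483/6866129
APPEND 20: p_6 = 20·233774483 + 21204064 = 4696693724, q_6 = 20·6866129 + 622779 = 137945359 → 4696693724/137945359
APPEND 13: p_7 = 13·4696693724 + 233774483 = 61290792895, q_7 = 13·137945359 + 6866129 = 1800155796 → 61290792895/1800155796

34/1
715/21
529779/15560
21204064/622779
61290792895/1800155796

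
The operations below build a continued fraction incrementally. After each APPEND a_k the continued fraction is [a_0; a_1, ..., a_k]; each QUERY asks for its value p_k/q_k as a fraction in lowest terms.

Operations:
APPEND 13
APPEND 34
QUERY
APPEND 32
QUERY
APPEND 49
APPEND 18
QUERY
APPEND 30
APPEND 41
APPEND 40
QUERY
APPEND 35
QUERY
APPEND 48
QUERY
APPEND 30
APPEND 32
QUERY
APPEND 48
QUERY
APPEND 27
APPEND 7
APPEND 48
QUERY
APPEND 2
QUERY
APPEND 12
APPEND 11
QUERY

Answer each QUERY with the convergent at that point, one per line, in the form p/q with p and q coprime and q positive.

443/34
14189/1089
12536861/962199
618832791734/47495165925
21674609110445/1663517463539
1041000070093094/79896333415797
1001094654850997574/76833608971414165
48083795109559786817/3690411784147817369
440159842765828156197537/33782089515823452047848
889462614265056628873322/68265895105897789294961
123140285967676641358324733/9450967033758463948756141

APPEND 13: p_0 = 13·1 + 0 = 13, q_0 = 13·0 + 1 = 1 → 13/1
APPEND 34: p_1 = 34·13 + 1 = 443, q_1 = 34·1 + 0 = 34 → 443/34
APPEND 32: p_2 = 32·443 + 13 = 14189, q_2 = 32·34 + 1 = 1089 → 14189/1089
APPEND 49: p_3 = 49·14189 + 443 = 695704, q_3 = 49·1089 + 34 = 53395 → 695704/53395
APPEND 18: p_4 = 18·695704 + 14189 = 12536861, q_4 = 18·53395 + 1089 = 962199 → 12536861/962199
APPEND 30: p_5 = 30·12536861 + 695704 = 376801534, q_5 = 30·962199 + 53395 = 28919365 → 376801534/28919365
APPEND 41: p_6 = 41·376801534 + 12536861 = 15461399755, q_6 = 41·28919365 + 962199 = 1186656164 → 15461399755/1186656164
APPEND 40: p_7 = 40·15461399755 + 376801534 = 618832791734, q_7 = 40·1186656164 + 28919365 = 47495165925 → 618832791734/47495165925
APPEND 35: p_8 = 35·618832791734 + 15461399755 = 21674609110445, q_8 = 35·47495165925 + 1186656164 = 1663517463539 → 21674609110445/1663517463539
APPEND 48: p_9 = 48·21674609110445 + 618832791734 = 1041000070093094, q_9 = 48·1663517463539 + 47495165925 = 79896333415797 → 1041000070093094/79896333415797
APPEND 30: p_10 = 30·1041000070093094 + 21674609110445 = 31251676711903265, q_10 = 30·79896333415797 + 1663517463539 = 2398553519937449 → 31251676711903265/2398553519937449
APPEND 32: p_11 = 32·31251676711903265 + 1041000070093094 = 1001094654850997574, q_11 = 32·2398553519937449 + 79896333415797 = 76833608971414165 → 1001094654850997574/76833608971414165
APPEND 48: p_12 = 48·1001094654850997574 + 31251676711903265 = 48083795109559786817, q_12 = 48·76833608971414165 + 2398553519937449 = 3690411784147817369 → 48083795109559786817/3690411784147817369
APPEND 27: p_13 = 27·48083795109559786817 + 1001094654850997574 = 1299263562612965241633, q_13 = 27·3690411784147817369 + 76833608971414165 = 99717951780962483128 → 1299263562612965241633/99717951780962483128
APPEND 7: p_14 = 7·1299263562612965241633 + 48083795109559786817 = 9142928733400316478248, q_14 = 7·99717951780962483128 + 3690411784147817369 = 701716074250885199265 → 9142928733400316478248/701716074250885199265
APPEND 48: p_15 = 48·9142928733400316478248 + 1299263562612965241633 = 440159842765828156197537, q_15 = 48·701716074250885199265 + 99717951780962483128 = 33782089515823452047848 → 440159842765828156197537/33782089515823452047848
APPEND 2: p_16 = 2·440159842765828156197537 + 9142928733400316478248 = 889462614265056628873322, q_16 = 2·33782089515823452047848 + 701716074250885199265 = 68265895105897789294961 → 889462614265056628873322/68265895105897789294961
APPEND 12: p_17 = 12·889462614265056628873322 + 440159842765828156197537 = 11113711213946507702677401, q_17 = 12·68265895105897789294961 + 33782089515823452047848 = 852972830786596923587380 → 11113711213946507702677401/852972830786596923587380
APPEND 11: p_18 = 11·11113711213946507702677401 + 889462614265056628873322 = 123140285967676641358324733, q_18 = 11·852972830786596923587380 + 68265895105897789294961 = 9450967033758463948756141 → 123140285967676641358324733/9450967033758463948756141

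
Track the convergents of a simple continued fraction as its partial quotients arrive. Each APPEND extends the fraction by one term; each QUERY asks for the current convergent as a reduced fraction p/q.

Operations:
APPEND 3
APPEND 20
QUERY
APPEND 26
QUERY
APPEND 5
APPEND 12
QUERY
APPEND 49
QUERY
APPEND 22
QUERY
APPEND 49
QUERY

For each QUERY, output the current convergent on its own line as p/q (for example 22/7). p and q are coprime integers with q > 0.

61/20
1589/521
97661/32021
4793395/1571654
105552351/34608409
5176858594/1697383695

APPEND 3: p_0 = 3·1 + 0 = 3, q_0 = 3·0 + 1 = 1 → 3/1
APPEND 20: p_1 = 20·3 + 1 = 61, q_1 = 20·1 + 0 = 20 → 61/20
APPEND 26: p_2 = 26·61 + 3 = 1589, q_2 = 26·20 + 1 = 521 → 1589/521
APPEND 5: p_3 = 5·1589 + 61 = 8006, q_3 = 5·521 + 20 = 2625 → 8006/2625
APPEND 12: p_4 = 12·8006 + 1589 = 97661, q_4 = 12·2625 + 521 = 32021 → 97661/32021
APPEND 49: p_5 = 49·97661 + 8006 = 4793395, q_5 = 49·32021 + 2625 = 1571654 → 4793395/1571654
APPEND 22: p_6 = 22·4793395 + 97661 = 105552351, q_6 = 22·1571654 + 32021 = 34608409 → 105552351/34608409
APPEND 49: p_7 = 49·105552351 + 4793395 = 5176858594, q_7 = 49·34608409 + 1571654 = 1697383695 → 5176858594/1697383695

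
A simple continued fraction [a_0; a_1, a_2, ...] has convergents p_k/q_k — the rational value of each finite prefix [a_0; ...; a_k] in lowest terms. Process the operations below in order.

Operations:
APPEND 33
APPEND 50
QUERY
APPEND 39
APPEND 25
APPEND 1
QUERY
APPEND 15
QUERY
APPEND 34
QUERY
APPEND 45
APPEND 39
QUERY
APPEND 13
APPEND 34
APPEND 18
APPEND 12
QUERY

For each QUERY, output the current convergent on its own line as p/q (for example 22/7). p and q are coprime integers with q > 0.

APPEND 33: p_0 = 33·1 + 0 = 33, q_0 = 33·0 + 1 = 1 → 33/1
APPEND 50: p_1 = 50·33 + 1 = 1651, q_1 = 50·1 + 0 = 50 → 1651/50
APPEND 39: p_2 = 39·1651 + 33 = 64422, q_2 = 39·50 + 1 = 1951 → 64422/1951
APPEND 25: p_3 = 25·64422 + 1651 = 1612201, q_3 = 25·1951 + 50 = 48825 → 1612201/48825
APPEND 1: p_4 = 1·1612201 + 64422 = 1676623, q_4 = 1·48825 + 1951 = 50776 → 1676623/50776
APPEND 15: p_5 = 15·1676623 + 1612201 = 26761546, q_5 = 15·50776 + 48825 = 810465 → 26761546/810465
APPEND 34: p_6 = 34·26761546 + 1676623 = 911569187, q_6 = 34·810465 + 50776 = 27606586 → 911569187/27606586
APPEND 45: p_7 = 45·911569187 + 26761546 = 41047374961, q_7 = 45·27606586 + 810465 = 1243106835 → 41047374961/1243106835
APPEND 39: p_8 = 39·41047374961 + 911569187 = 1601759192666, q_8 = 39·1243106835 + 27606586 = 48508773151 → 1601759192666/48508773151
APPEND 13: p_9 = 13·1601759192666 + 41047374961 = 20863916879619, q_9 = 13·48508773151 + 1243106835 = 631857157798 → 20863916879619/631857157798
APPEND 34: p_10 = 34·20863916879619 + 1601759192666 = 710974933099712, q_10 = 34·631857157798 + 48508773151 = 21531652138283 → 710974933099712/21531652138283
APPEND 18: p_11 = 18·710974933099712 + 20863916879619 = 12818412712674435, q_11 = 18·21531652138283 + 631857157798 = 388201595646892 → 12818412712674435/388201595646892
APPEND 12: p_12 = 12·12818412712674435 + 710974933099712 = 154531927485192932, q_12 = 12·388201595646892 + 21531652138283 = 4679950799900987 → 154531927485192932/4679950799900987

1651/50
1676623/50776
26761546/810465
911569187/27606586
1601759192666/48508773151
154531927485192932/4679950799900987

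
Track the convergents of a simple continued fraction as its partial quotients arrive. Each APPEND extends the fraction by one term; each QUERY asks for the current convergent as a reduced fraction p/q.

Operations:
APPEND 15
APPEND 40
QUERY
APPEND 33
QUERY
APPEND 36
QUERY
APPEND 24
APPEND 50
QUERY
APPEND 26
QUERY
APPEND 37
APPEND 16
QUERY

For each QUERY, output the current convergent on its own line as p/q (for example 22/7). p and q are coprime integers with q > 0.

601/40
19848/1321
715129/47596
859862329/57228846
22373603498/1489093621
13281304671578/883948178789

APPEND 15: p_0 = 15·1 + 0 = 15, q_0 = 15·0 + 1 = 1 → 15/1
APPEND 40: p_1 = 40·15 + 1 = 601, q_1 = 40·1 + 0 = 40 → 601/40
APPEND 33: p_2 = 33·601 + 15 = 19848, q_2 = 33·40 + 1 = 1321 → 19848/1321
APPEND 36: p_3 = 36·19848 + 601 = 715129, q_3 = 36·1321 + 40 = 47596 → 715129/47596
APPEND 24: p_4 = 24·715129 + 19848 = 17182944, q_4 = 24·47596 + 1321 = 1143625 → 17182944/1143625
APPEND 50: p_5 = 50·17182944 + 715129 = 859862329, q_5 = 50·1143625 + 47596 = 57228846 → 859862329/57228846
APPEND 26: p_6 = 26·859862329 + 17182944 = 22373603498, q_6 = 26·57228846 + 1143625 = 1489093621 → 22373603498/1489093621
APPEND 37: p_7 = 37·22373603498 + 859862329 = 828683191755, q_7 = 37·1489093621 + 57228846 = 55153692823 → 828683191755/55153692823
APPEND 16: p_8 = 16·828683191755 + 22373603498 = 13281304671578, q_8 = 16·55153692823 + 1489093621 = 883948178789 → 13281304671578/883948178789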